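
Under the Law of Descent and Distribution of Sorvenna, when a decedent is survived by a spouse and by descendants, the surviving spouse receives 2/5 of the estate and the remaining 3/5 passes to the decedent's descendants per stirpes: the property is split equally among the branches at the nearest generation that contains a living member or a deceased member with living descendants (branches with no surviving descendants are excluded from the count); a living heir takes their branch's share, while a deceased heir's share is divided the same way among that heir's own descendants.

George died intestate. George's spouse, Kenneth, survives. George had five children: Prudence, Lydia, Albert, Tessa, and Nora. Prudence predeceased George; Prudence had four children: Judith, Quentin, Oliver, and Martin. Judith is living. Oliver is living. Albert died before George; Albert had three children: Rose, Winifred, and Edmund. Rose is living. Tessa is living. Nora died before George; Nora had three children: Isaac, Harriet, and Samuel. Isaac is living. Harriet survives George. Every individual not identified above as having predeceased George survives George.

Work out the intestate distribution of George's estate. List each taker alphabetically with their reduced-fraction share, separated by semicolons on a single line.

Kenneth, as surviving spouse, takes 2/5.
The remaining 3/5 passes to George's descendants per stirpes.
The 3/5 is divided into 5 equal shares of 3/25 among Prudence, Lydia, Albert, Tessa, Nora.
Prudence predeceased; the 3/25 allotted to Prudence's branch passes to Prudence's issue by representation.
The 3/25 is divided into 4 equal shares of 3/100 among Judith, Quentin, Oliver, Martin.
Judith is living and takes 3/100.
Quentin is living and takes 3/100.
Oliver is living and takes 3/100.
Martin is living and takes 3/100.
Lydia is living and takes 3/25.
Albert predeceased; the 3/25 allotted to Albert's branch passes to Albert's issue by representation.
The 3/25 is divided into 3 equal shares of 1/25 among Rose, Winifred, Edmund.
Rose is living and takes 1/25.
Winifred is living and takes 1/25.
Edmund is living and takes 1/25.
Tessa is living and takes 3/25.
Nora predeceased; the 3/25 allotted to Nora's branch passes to Nora's issue by representation.
The 3/25 is divided into 3 equal shares of 1/25 among Isaac, Harriet, Samuel.
Isaac is living and takes 1/25.
Harriet is living and takes 1/25.
Samuel is living and takes 1/25.

Edmund 1/25; Harriet 1/25; Isaac 1/25; Judith 3/100; Kenneth 2/5; Lydia 3/25; Martin 3/100; Oliver 3/100; Quentin 3/100; Rose 1/25; Samuel 1/25; Tessa 3/25; Winifred 1/25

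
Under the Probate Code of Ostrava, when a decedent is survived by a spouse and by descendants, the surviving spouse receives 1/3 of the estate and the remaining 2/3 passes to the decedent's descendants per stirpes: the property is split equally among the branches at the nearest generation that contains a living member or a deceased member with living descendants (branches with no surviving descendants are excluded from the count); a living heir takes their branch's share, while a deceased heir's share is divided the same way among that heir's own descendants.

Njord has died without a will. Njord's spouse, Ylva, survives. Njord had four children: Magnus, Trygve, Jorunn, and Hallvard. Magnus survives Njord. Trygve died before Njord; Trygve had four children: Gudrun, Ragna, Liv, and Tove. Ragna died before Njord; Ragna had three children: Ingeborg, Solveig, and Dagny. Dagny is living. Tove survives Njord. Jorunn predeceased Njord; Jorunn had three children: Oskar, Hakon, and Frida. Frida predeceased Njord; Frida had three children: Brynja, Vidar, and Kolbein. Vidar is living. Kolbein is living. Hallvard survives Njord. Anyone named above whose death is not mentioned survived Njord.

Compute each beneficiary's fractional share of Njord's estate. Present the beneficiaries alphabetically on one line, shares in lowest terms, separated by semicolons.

Ylva, as surviving spouse, takes 1/3.
The remaining 2/3 passes to Njord's descendants per stirpes.
The 2/3 is divided into 4 equal shares of 1/6 among Magnus, Trygve, Jorunn, Hallvard.
Magnus is living and takes 1/6.
Trygve predeceased; the 1/6 allotted to Trygve's branch passes to Trygve's issue by representation.
The 1/6 is divided into 4 equal shares of 1/24 among Gudrun, Ragna, Liv, Tove.
Gudrun is living and takes 1/24.
Ragna predeceased; the 1/24 allotted to Ragna's branch passes to Ragna's issue by representation.
The 1/24 is divided into 3 equal shares of 1/72 among Ingeborg, Solveig, Dagny.
Ingeborg is living and takes 1/72.
Solveig is living and takes 1/72.
Dagny is living and takes 1/72.
Liv is living and takes 1/24.
Tove is living and takes 1/24.
Jorunn predeceased; the 1/6 allotted to Jorunn's branch passes to Jorunn's issue by representation.
The 1/6 is divided into 3 equal shares of 1/18 among Oskar, Hakon, Frida.
Oskar is living and takes 1/18.
Hakon is living and takes 1/18.
Frida predeceased; the 1/18 allotted to Frida's branch passes to Frida's issue by representation.
The 1/18 is divided into 3 equal shares of 1/54 among Brynja, Vidar, Kolbein.
Brynja is living and takes 1/54.
Vidar is living and takes 1/54.
Kolbein is living and takes 1/54.
Hallvard is living and takes 1/6.

Brynja 1/54; Dagny 1/72; Gudrun 1/24; Hakon 1/18; Hallvard 1/6; Ingeborg 1/72; Kolbein 1/54; Liv 1/24; Magnus 1/6; Oskar 1/18; Solveig 1/72; Tove 1/24; Vidar 1/54; Ylva 1/3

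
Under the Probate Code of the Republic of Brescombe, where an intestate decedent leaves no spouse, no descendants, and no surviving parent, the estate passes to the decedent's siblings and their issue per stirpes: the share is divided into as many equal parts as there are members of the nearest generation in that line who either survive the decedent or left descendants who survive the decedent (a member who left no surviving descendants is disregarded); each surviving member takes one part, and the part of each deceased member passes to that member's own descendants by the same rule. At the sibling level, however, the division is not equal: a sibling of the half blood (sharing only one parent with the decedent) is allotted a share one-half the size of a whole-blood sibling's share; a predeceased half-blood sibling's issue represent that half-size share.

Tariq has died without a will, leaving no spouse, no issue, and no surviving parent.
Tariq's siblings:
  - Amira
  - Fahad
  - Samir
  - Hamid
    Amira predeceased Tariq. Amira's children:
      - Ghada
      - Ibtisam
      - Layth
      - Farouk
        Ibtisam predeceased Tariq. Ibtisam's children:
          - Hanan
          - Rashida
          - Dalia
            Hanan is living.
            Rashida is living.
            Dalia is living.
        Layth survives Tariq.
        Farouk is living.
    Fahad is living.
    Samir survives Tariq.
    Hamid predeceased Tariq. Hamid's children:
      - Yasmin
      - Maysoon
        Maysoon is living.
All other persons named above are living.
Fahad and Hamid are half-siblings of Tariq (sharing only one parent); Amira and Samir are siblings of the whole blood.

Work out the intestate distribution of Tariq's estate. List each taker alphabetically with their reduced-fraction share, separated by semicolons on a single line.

No spouse, descendants, or parent survives, so the estate passes to Tariq's siblings per stirpes.
Half-blood siblings count for one-half the weight of whole-blood siblings at the initial division.
Dividing 1 in proportion to weights (total weight 3): Amira (weight 1) → 1/3; Fahad (weight 1/2) → 1/6; Samir (weight 1) → 1/3; Hamid (weight 1/2) → 1/6.
Amira predeceased; the 1/3 allotted to Amira's branch passes to Amira's issue by representation.
The 1/3 is divided into 4 equal shares of 1/12 among Ghada, Ibtisam, Layth, Farouk.
Ghada is living and takes 1/12.
Ibtisam predeceased; the 1/12 allotted to Ibtisam's branch passes to Ibtisam's issue by representation.
The 1/12 is divided into 3 equal shares of 1/36 among Hanan, Rashida, Dalia.
Hanan is living and takes 1/36.
Rashida is living and takes 1/36.
Dalia is living and takes 1/36.
Layth is living and takes 1/12.
Farouk is living and takes 1/12.
Fahad is living and takes 1/6.
Samir is living and takes 1/3.
Hamid predeceased; the 1/6 allotted to Hamid's branch passes to Hamid's issue by representation.
The 1/6 is divided into 2 equal shares of 1/12 among Yasmin, Maysoon.
Yasmin is living and takes 1/12.
Maysoon is living and takes 1/12.

Dalia 1/36; Fahad 1/6; Farouk 1/12; Ghada 1/12; Hanan 1/36; Layth 1/12; Maysoon 1/12; Rashida 1/36; Samir 1/3; Yasmin 1/12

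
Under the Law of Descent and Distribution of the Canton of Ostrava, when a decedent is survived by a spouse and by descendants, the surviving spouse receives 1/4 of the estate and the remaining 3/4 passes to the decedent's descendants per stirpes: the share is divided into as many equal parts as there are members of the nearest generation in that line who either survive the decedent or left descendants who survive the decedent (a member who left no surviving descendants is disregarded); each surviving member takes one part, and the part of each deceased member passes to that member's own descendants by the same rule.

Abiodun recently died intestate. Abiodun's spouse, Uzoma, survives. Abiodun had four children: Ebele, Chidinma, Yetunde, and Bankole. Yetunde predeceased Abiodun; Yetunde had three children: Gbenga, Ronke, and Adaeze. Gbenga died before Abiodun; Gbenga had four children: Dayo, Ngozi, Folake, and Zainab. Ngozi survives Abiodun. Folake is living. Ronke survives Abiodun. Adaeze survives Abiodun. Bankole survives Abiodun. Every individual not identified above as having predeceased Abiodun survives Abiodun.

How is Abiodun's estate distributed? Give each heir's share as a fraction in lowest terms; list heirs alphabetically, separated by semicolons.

Uzoma, as surviving spouse, takes 1/4.
The remaining 3/4 passes to Abiodun's descendants per stirpes.
The 3/4 is divided into 4 equal shares of 3/16 among Ebele, Chidinma, Yetunde, Bankole.
Ebele is living and takes 3/16.
Chidinma is living and takes 3/16.
Yetunde predeceased; the 3/16 allotted to Yetunde's branch passes to Yetunde's issue by representation.
The 3/16 is divided into 3 equal shares of 1/16 among Gbenga, Ronke, Adaeze.
Gbenga predeceased; the 1/16 allotted to Gbenga's branch passes to Gbenga's issue by representation.
The 1/16 is divided into 4 equal shares of 1/64 among Dayo, Ngozi, Folake, Zainab.
Dayo is living and takes 1/64.
Ngozi is living and takes 1/64.
Folake is living and takes 1/64.
Zainab is living and takes 1/64.
Ronke is living and takes 1/16.
Adaeze is living and takes 1/16.
Bankole is living and takes 3/16.

Adaeze 1/16; Bankole 3/16; Chidinma 3/16; Dayo 1/64; Ebele 3/16; Folake 1/64; Ngozi 1/64; Ronke 1/16; Uzoma 1/4; Zainab 1/64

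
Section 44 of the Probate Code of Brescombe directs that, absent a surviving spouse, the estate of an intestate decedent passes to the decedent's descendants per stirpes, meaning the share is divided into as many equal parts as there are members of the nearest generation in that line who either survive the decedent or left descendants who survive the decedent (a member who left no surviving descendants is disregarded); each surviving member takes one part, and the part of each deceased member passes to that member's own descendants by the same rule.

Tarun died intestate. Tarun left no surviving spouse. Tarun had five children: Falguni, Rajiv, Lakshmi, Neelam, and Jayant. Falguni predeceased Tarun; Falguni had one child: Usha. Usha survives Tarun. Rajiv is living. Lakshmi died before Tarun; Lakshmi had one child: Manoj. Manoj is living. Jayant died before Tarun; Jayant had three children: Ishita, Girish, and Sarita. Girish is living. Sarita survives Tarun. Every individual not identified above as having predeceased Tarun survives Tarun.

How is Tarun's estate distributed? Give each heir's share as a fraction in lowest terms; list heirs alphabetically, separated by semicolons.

There is no surviving spouse, so the entire estate passes to Tarun's descendants per stirpes.
The estate is divided into 5 equal shares of 1/5 among Falguni, Rajiv, Lakshmi, Neelam, Jayant.
Falguni predeceased; the 1/5 allotted to Falguni's branch passes to Falguni's issue by representation.
Usha is the sole taker at this level and receives the full 1/5.
Rajiv is living and takes 1/5.
Lakshmi predeceased; the 1/5 allotted to Lakshmi's branch passes to Lakshmi's issue by representation.
Manoj is the sole taker at this level and receives the full 1/5.
Neelam is living and takes 1/5.
Jayant predeceased; the 1/5 allotted to Jayant's branch passes to Jayant's issue by representation.
The 1/5 is divided into 3 equal shares of 1/15 among Ishita, Girish, Sarita.
Ishita is living and takes 1/15.
Girish is living and takes 1/15.
Sarita is living and takes 1/15.

Girish 1/15; Ishita 1/15; Manoj 1/5; Neelam 1/5; Rajiv 1/5; Sarita 1/15; Usha 1/5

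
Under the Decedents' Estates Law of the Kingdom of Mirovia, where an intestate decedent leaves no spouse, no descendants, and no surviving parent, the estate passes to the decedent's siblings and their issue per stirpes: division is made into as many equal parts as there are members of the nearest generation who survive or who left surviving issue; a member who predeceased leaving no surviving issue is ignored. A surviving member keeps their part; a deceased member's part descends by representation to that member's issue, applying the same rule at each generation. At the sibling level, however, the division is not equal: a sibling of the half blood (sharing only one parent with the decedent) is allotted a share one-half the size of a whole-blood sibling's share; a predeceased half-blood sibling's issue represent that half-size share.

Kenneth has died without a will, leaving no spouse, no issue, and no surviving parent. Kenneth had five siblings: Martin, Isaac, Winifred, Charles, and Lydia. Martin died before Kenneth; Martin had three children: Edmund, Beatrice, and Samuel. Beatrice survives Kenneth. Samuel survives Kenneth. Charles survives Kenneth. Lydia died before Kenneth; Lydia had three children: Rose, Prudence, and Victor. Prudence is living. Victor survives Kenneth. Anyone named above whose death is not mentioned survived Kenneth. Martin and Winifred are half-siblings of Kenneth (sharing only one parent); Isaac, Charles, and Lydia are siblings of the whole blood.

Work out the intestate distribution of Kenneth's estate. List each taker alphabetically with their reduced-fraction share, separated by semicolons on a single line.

Beatrice 1/24; Charles 1/4; Edmund 1/24; Isaac 1/4; Prudence 1/12; Rose 1/12; Samuel 1/24; Victor 1/12; Winifred 1/8

No spouse, descendants, or parent survives, so the estate passes to Kenneth's siblings per stirpes.
Half-blood siblings count for one-half the weight of whole-blood siblings at the initial division.
Dividing 1 in proportion to weights (total weight 4): Martin (weight 1/2) → 1/8; Isaac (weight 1) → 1/4; Winifred (weight 1/2) → 1/8; Charles (weight 1) → 1/4; Lydia (weight 1) → 1/4.
Martin predeceased; the 1/8 allotted to Martin's branch passes to Martin's issue by representation.
The 1/8 is divided into 3 equal shares of 1/24 among Edmund, Beatrice, Samuel.
Edmund is living and takes 1/24.
Beatrice is living and takes 1/24.
Samuel is living and takes 1/24.
Isaac is living and takes 1/4.
Winifred is living and takes 1/8.
Charles is living and takes 1/4.
Lydia predeceased; the 1/4 allotted to Lydia's branch passes to Lydia's issue by representation.
The 1/4 is divided into 3 equal shares of 1/12 among Rose, Prudence, Victor.
Rose is living and takes 1/12.
Prudence is living and takes 1/12.
Victor is living and takes 1/12.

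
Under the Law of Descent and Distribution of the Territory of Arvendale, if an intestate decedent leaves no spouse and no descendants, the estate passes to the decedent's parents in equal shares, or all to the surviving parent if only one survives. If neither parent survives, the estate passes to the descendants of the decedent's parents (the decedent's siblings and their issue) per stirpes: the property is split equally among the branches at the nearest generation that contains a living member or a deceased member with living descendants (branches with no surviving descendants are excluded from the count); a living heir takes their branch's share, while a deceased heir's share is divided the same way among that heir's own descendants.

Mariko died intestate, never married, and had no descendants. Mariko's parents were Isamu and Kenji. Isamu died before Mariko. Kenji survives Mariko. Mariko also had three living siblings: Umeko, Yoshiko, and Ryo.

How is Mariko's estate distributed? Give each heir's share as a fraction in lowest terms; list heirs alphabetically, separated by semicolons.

Kenji 1

Only one parent, Kenji, survives, so Kenji takes the entire estate. The siblings take nothing because a surviving parent has priority.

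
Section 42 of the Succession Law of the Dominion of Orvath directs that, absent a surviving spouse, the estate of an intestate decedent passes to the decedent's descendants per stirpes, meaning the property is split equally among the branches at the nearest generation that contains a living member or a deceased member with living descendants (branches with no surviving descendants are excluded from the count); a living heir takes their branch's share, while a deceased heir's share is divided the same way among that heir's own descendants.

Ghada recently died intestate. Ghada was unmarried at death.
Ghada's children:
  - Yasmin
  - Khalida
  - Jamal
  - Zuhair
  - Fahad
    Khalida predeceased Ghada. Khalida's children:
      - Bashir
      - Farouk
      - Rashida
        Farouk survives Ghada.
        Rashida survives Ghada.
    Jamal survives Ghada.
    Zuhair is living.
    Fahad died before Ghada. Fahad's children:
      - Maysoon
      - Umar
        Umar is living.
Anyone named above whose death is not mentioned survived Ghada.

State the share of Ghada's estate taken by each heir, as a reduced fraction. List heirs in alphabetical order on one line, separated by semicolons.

Bashir 1/15; Farouk 1/15; Jamal 1/5; Maysoon 1/10; Rashida 1/15; Umar 1/10; Yasmin 1/5; Zuhair 1/5

There is no surviving spouse, so the entire estate passes to Ghada's descendants per stirpes.
The estate is divided into 5 equal shares of 1/5 among Yasmin, Khalida, Jamal, Zuhair, Fahad.
Yasmin is living and takes 1/5.
Khalida predeceased; the 1/5 allotted to Khalida's branch passes to Khalida's issue by representation.
The 1/5 is divided into 3 equal shares of 1/15 among Bashir, Farouk, Rashida.
Bashir is living and takes 1/15.
Farouk is living and takes 1/15.
Rashida is living and takes 1/15.
Jamal is living and takes 1/5.
Zuhair is living and takes 1/5.
Fahad predeceased; the 1/5 allotted to Fahad's branch passes to Fahad's issue by representation.
The 1/5 is divided into 2 equal shares of 1/10 among Maysoon, Umar.
Maysoon is living and takes 1/10.
Umar is living and takes 1/10.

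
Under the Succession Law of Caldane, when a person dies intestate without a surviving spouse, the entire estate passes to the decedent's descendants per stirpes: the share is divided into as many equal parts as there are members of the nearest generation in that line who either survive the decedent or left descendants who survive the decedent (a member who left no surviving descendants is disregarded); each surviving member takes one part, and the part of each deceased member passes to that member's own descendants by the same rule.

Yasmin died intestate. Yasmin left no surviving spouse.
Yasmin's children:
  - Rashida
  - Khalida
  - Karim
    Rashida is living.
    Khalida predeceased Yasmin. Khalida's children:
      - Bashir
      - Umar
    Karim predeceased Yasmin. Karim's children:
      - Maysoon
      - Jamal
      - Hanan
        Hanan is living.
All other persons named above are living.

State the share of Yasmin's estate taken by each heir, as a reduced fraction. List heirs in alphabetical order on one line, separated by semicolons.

Bashir 1/6; Hanan 1/9; Jamal 1/9; Maysoon 1/9; Rashida 1/3; Umar 1/6

There is no surviving spouse, so the entire estate passes to Yasmin's descendants per stirpes.
The estate is divided into 3 equal shares of 1/3 among Rashida, Khalida, Karim.
Rashida is living and takes 1/3.
Khalida predeceased; the 1/3 allotted to Khalida's branch passes to Khalida's issue by representation.
The 1/3 is divided into 2 equal shares of 1/6 among Bashir, Umar.
Bashir is living and takes 1/6.
Umar is living and takes 1/6.
Karim predeceased; the 1/3 allotted to Karim's branch passes to Karim's issue by representation.
The 1/3 is divided into 3 equal shares of 1/9 among Maysoon, Jamal, Hanan.
Maysoon is living and takes 1/9.
Jamal is living and takes 1/9.
Hanan is living and takes 1/9.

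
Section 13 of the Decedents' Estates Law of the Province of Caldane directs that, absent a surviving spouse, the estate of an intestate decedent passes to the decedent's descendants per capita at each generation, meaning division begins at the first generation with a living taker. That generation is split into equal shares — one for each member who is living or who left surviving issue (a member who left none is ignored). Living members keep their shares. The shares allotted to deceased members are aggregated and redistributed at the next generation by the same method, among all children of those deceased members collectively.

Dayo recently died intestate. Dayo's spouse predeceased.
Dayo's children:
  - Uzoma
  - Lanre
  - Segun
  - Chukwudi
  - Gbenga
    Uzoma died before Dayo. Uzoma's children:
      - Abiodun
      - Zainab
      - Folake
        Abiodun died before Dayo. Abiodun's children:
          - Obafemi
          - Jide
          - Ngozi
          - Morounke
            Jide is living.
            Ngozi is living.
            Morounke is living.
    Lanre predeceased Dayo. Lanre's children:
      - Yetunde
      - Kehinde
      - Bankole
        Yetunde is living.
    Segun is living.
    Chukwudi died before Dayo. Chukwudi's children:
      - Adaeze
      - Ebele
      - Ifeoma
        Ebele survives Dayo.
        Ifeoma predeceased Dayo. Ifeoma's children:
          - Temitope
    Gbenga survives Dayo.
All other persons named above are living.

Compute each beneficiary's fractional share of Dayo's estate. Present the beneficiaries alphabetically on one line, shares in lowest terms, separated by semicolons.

Adaeze 1/15; Bankole 1/15; Ebele 1/15; Folake 1/15; Gbenga 1/5; Jide 2/75; Kehinde 1/15; Morounke 2/75; Ngozi 2/75; Obafemi 2/75; Segun 1/5; Temitope 2/75; Yetunde 1/15; Zainab 1/15

There is no surviving spouse, so the entire estate passes to Dayo's descendants per capita at each generation.
At generation 1 (Uzoma, Lanre, Segun, Chukwudi, Gbenga) there are 5 shares of (1)/5 = 1/5 each.
Living: Segun and Gbenga — each takes 1/5.
Deceased: Uzoma, Lanre, and Chukwudi. Their combined 3/5 is pooled and carried to generation 2.
At generation 2 (Abiodun, Zainab, Folake, Yetunde, Kehinde, Bankole, Adaeze, Ebele, Ifeoma) there are 9 shares of (3/5)/9 = 1/15 each.
Living: Zainab, Folake, Yetunde, Kehinde, Bankole, Adaeze, and Ebele — each takes 1/15.
Deceased: Abiodun and Ifeoma. Their combined 2/15 is pooled and carried to generation 3.
At generation 3 (Obafemi, Jide, Ngozi, Morounke, Temitope) there are 5 shares of (2/15)/5 = 2/75 each.
Living: Obafemi, Jide, Ngozi, Morounke, and Temitope — each takes 2/75.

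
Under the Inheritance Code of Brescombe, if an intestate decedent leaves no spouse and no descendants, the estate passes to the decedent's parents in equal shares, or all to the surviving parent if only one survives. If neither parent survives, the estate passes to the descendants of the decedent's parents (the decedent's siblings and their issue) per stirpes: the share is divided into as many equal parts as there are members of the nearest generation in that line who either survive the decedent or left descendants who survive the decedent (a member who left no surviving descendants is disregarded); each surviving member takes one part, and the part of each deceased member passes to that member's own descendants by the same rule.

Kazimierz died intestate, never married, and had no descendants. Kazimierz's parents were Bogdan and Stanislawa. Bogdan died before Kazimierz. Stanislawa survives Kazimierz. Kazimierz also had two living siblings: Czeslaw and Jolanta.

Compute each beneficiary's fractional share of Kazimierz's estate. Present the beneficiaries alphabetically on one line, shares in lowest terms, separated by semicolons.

Stanislawa 1

Only one parent, Stanislawa, survives, so Stanislawa takes the entire estate. The siblings take nothing because a surviving parent has priority.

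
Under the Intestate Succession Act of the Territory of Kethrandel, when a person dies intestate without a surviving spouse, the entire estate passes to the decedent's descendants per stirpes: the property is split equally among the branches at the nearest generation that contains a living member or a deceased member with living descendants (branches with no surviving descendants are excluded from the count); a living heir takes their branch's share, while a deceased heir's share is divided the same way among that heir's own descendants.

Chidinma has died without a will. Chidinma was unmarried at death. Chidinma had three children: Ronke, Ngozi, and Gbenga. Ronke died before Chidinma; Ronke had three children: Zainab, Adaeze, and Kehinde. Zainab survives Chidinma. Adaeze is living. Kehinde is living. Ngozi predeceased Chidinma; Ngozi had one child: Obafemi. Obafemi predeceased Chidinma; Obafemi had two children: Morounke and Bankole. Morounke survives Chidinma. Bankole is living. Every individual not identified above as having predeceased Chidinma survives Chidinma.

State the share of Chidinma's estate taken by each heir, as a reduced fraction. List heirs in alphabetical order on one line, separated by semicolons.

There is no surviving spouse, so the entire estate passes to Chidinma's descendants per stirpes.
The estate is divided into 3 equal shares of 1/3 among Ronke, Ngozi, Gbenga.
Ronke predeceased; the 1/3 allotted to Ronke's branch passes to Ronke's issue by representation.
The 1/3 is divided into 3 equal shares of 1/9 among Zainab, Adaeze, Kehinde.
Zainab is living and takes 1/9.
Adaeze is living and takes 1/9.
Kehinde is living and takes 1/9.
Ngozi predeceased; the 1/3 allotted to Ngozi's branch passes to Ngozi's issue by representation.
Obafemi's line is the sole branch at this level, so the full 1/3 passes to Obafemi's issue by representation.
The 1/3 is divided into 2 equal shares of 1/6 among Morounke, Bankole.
Morounke is living and takes 1/6.
Bankole is living and takes 1/6.
Gbenga is living and takes 1/3.

Adaeze 1/9; Bankole 1/6; Gbenga 1/3; Kehinde 1/9; Morounke 1/6; Zainab 1/9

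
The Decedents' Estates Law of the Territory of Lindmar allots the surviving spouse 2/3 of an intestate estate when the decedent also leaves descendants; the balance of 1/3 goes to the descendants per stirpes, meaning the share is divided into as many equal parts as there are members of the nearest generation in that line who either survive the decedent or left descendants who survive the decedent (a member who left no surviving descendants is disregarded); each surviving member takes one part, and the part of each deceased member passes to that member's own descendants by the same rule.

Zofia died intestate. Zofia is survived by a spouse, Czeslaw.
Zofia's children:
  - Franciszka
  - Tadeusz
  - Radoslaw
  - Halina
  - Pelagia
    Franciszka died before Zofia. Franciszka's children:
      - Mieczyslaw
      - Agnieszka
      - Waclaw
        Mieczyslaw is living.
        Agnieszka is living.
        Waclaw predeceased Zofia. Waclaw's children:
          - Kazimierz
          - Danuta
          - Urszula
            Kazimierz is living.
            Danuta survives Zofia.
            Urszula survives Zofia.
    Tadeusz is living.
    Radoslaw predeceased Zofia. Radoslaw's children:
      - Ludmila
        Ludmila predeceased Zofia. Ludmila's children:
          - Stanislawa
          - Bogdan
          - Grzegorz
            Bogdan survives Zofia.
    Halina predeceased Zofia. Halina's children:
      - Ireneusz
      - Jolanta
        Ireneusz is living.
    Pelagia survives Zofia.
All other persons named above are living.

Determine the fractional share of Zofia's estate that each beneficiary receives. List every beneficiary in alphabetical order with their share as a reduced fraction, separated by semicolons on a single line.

Agnieszka 1/45; Bogdan 1/45; Czeslaw 2/3; Danuta 1/135; Grzegorz 1/45; Ireneusz 1/30; Jolanta 1/30; Kazimierz 1/135; Mieczyslaw 1/45; Pelagia 1/15; Stanislawa 1/45; Tadeusz 1/15; Urszula 1/135

Czeslaw, as surviving spouse, takes 2/3.
The remaining 1/3 passes to Zofia's descendants per stirpes.
The 1/3 is divided into 5 equal shares of 1/15 among Franciszka, Tadeusz, Radoslaw, Halina, Pelagia.
Franciszka predeceased; the 1/15 allotted to Franciszka's branch passes to Franciszka's issue by representation.
The 1/15 is divided into 3 equal shares of 1/45 among Mieczyslaw, Agnieszka, Waclaw.
Mieczyslaw is living and takes 1/45.
Agnieszka is living and takes 1/45.
Waclaw predeceased; the 1/45 allotted to Waclaw's branch passes to Waclaw's issue by representation.
The 1/45 is divided into 3 equal shares of 1/135 among Kazimierz, Danuta, Urszula.
Kazimierz is living and takes 1/135.
Danuta is living and takes 1/135.
Urszula is living and takes 1/135.
Tadeusz is living and takes 1/15.
Radoslaw predeceased; the 1/15 allotted to Radoslaw's branch passes to Radoslaw's issue by representation.
Ludmila's line is the sole branch at this level, so the full 1/15 passes to Ludmila's issue by representation.
The 1/15 is divided into 3 equal shares of 1/45 among Stanislawa, Bogdan, Grzegorz.
Stanislawa is living and takes 1/45.
Bogdan is living and takes 1/45.
Grzegorz is living and takes 1/45.
Halina predeceased; the 1/15 allotted to Halina's branch passes to Halina's issue by representation.
The 1/15 is divided into 2 equal shares of 1/30 among Ireneusz, Jolanta.
Ireneusz is living and takes 1/30.
Jolanta is living and takes 1/30.
Pelagia is living and takes 1/15.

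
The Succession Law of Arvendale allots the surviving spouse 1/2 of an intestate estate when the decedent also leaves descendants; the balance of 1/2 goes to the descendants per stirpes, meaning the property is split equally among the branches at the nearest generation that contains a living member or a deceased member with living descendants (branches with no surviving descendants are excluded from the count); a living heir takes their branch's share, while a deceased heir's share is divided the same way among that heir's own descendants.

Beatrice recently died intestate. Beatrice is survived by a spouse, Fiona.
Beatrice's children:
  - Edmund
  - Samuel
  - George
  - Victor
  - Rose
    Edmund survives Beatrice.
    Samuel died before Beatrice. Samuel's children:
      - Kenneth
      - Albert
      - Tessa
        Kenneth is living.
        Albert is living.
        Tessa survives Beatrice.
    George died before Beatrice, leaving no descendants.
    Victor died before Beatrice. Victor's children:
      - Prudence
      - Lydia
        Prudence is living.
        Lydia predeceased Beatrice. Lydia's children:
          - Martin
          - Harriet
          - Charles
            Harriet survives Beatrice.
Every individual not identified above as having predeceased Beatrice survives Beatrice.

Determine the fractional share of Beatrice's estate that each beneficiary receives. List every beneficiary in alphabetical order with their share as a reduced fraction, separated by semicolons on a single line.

Fiona, as surviving spouse, takes 1/2.
The remaining 1/2 passes to Beatrice's descendants per stirpes.
George left no surviving issue, so that branch lapses and is disregarded.
The 1/2 is divided into 4 equal shares of 1/8 among Edmund, Samuel, Victor, Rose.
Edmund is living and takes 1/8.
Samuel predeceased; the 1/8 allotted to Samuel's branch passes to Samuel's issue by representation.
The 1/8 is divided into 3 equal shares of 1/24 among Kenneth, Albert, Tessa.
Kenneth is living and takes 1/24.
Albert is living and takes 1/24.
Tessa is living and takes 1/24.
Victor predeceased; the 1/8 allotted to Victor's branch passes to Victor's issue by representation.
The 1/8 is divided into 2 equal shares of 1/16 among Prudence, Lydia.
Prudence is living and takes 1/16.
Lydia predeceased; the 1/16 allotted to Lydia's branch passes to Lydia's issue by representation.
The 1/16 is divided into 3 equal shares of 1/48 among Martin, Harriet, Charles.
Martin is living and takes 1/48.
Harriet is living and takes 1/48.
Charles is living and takes 1/48.
Rose is living and takes 1/8.

Albert 1/24; Charles 1/48; Edmund 1/8; Fiona 1/2; Harriet 1/48; Kenneth 1/24; Martin 1/48; Prudence 1/16; Rose 1/8; Tessa 1/24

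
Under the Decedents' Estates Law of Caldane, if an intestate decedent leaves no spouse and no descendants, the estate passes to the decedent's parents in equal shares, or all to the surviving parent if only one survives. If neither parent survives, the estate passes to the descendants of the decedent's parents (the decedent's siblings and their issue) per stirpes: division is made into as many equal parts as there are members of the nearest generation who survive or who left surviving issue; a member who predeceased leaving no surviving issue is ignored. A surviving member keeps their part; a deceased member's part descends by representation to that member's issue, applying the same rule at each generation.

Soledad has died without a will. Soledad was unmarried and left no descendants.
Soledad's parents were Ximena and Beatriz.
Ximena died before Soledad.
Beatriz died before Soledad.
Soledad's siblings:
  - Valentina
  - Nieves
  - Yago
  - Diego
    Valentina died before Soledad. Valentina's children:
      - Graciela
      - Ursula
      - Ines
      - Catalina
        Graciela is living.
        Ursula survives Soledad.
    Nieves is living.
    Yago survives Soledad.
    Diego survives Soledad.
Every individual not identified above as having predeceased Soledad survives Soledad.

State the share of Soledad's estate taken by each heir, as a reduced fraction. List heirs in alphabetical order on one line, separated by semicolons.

Catalina 1/16; Diego 1/4; Graciela 1/16; Ines 1/16; Nieves 1/4; Ursula 1/16; Yago 1/4

Neither parent survives and there are no descendants, so the estate passes to Soledad's siblings and their issue per stirpes.
The estate is divided into 4 equal shares of 1/4 among Valentina, Nieves, Yago, Diego.
Valentina predeceased; the 1/4 allotted to Valentina's branch passes to Valentina's issue by representation.
The 1/4 is divided into 4 equal shares of 1/16 among Graciela, Ursula, Ines, Catalina.
Graciela is living and takes 1/16.
Ursula is living and takes 1/16.
Ines is living and takes 1/16.
Catalina is living and takes 1/16.
Nieves is living and takes 1/4.
Yago is living and takes 1/4.
Diego is living and takes 1/4.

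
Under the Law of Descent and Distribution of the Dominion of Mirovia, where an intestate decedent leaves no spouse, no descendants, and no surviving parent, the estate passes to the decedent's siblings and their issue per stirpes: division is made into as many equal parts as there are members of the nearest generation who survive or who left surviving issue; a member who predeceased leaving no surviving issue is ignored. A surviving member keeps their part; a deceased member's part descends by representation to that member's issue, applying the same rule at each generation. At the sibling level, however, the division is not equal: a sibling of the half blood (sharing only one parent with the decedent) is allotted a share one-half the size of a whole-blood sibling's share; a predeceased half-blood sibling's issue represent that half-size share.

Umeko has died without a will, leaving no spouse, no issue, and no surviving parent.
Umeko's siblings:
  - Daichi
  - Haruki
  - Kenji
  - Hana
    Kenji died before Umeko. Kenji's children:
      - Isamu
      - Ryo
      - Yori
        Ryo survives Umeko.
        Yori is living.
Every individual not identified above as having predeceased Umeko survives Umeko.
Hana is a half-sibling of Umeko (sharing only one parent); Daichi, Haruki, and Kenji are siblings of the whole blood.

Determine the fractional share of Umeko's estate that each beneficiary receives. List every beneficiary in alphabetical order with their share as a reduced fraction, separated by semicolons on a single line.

Daichi 2/7; Hana 1/7; Haruki 2/7; Isamu 2/21; Ryo 2/21; Yori 2/21

No spouse, descendants, or parent survives, so the estate passes to Umeko's siblings per stirpes.
Half-blood siblings count for one-half the weight of whole-blood siblings at the initial division.
Dividing 1 in proportion to weights (total weight 7/2): Daichi (weight 1) → 2/7; Haruki (weight 1) → 2/7; Kenji (weight 1) → 2/7; Hana (weight 1/2) → 1/7.
Daichi is living and takes 2/7.
Haruki is living and takes 2/7.
Kenji predeceased; the 2/7 allotted to Kenji's branch passes to Kenji's issue by representation.
The 2/7 is divided into 3 equal shares of 2/21 among Isamu, Ryo, Yori.
Isamu is living and takes 2/21.
Ryo is living and takes 2/21.
Yori is living and takes 2/21.
Hana is living and takes 1/7.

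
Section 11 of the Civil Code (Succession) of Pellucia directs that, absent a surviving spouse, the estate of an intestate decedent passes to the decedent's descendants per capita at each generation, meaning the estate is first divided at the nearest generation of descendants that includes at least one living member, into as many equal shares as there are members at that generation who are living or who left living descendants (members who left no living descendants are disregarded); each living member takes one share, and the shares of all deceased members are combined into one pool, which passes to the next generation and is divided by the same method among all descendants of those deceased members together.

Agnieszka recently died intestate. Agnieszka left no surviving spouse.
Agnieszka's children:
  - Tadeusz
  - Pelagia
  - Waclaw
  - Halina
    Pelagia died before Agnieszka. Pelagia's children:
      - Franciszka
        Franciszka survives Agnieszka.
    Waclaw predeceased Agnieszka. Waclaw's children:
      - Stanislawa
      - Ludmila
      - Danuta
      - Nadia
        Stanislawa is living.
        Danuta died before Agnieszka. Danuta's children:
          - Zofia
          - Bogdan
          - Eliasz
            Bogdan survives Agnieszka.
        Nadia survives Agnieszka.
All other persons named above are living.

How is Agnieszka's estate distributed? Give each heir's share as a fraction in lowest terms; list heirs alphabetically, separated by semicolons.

Bogdan 1/30; Eliasz 1/30; Franciszka 1/10; Halina 1/4; Ludmila 1/10; Nadia 1/10; Stanislawa 1/10; Tadeusz 1/4; Zofia 1/30

There is no surviving spouse, so the entire estate passes to Agnieszka's descendants per capita at each generation.
At generation 1 (Tadeusz, Pelagia, Waclaw, Halina) there are 4 shares of (1)/4 = 1/4 each.
Living: Tadeusz and Halina — each takes 1/4.
Deceased: Pelagia and Waclaw. Their combined 1/2 is pooled and carried to generation 2.
At generation 2 (Franciszka, Stanislawa, Ludmila, Danuta, Nadia) there are 5 shares of (1/2)/5 = 1/10 each.
Living: Franciszka, Stanislawa, Ludmila, and Nadia — each takes 1/10.
Deceased: Danuta. That 1/10 share is carried to generation 3.
At generation 3 (Zofia, Bogdan, Eliasz) there are 3 shares of (1/10)/3 = 1/30 each.
Living: Zofia, Bogdan, and Eliasz — each takes 1/30.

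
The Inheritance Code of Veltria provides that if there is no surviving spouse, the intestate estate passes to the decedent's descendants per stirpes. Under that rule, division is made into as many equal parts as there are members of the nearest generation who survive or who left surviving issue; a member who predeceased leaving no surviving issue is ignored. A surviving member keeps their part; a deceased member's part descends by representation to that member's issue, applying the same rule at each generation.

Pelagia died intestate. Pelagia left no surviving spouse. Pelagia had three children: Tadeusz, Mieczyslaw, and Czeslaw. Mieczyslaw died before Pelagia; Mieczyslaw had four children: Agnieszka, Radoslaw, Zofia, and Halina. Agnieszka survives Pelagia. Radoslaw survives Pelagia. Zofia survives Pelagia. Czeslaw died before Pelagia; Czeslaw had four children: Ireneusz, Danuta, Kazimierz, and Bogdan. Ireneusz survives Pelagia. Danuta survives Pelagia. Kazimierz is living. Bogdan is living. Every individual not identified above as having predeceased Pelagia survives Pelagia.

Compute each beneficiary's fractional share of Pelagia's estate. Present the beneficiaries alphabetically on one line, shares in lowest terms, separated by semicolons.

There is no surviving spouse, so the entire estate passes to Pelagia's descendants per stirpes.
The estate is divided into 3 equal shares of 1/3 among Tadeusz, Mieczyslaw, Czeslaw.
Tadeusz is living and takes 1/3.
Mieczyslaw predeceased; the 1/3 allotted to Mieczyslaw's branch passes to Mieczyslaw's issue by representation.
The 1/3 is divided into 4 equal shares of 1/12 among Agnieszka, Radoslaw, Zofia, Halina.
Agnieszka is living and takes 1/12.
Radoslaw is living and takes 1/12.
Zofia is living and takes 1/12.
Halina is living and takes 1/12.
Czeslaw predeceased; the 1/3 allotted to Czeslaw's branch passes to Czeslaw's issue by representation.
The 1/3 is divided into 4 equal shares of 1/12 among Ireneusz, Danuta, Kazimierz, Bogdan.
Ireneusz is living and takes 1/12.
Danuta is living and takes 1/12.
Kazimierz is living and takes 1/12.
Bogdan is living and takes 1/12.

Agnieszka 1/12; Bogdan 1/12; Danuta 1/12; Halina 1/12; Ireneusz 1/12; Kazimierz 1/12; Radoslaw 1/12; Tadeusz 1/3; Zofia 1/12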